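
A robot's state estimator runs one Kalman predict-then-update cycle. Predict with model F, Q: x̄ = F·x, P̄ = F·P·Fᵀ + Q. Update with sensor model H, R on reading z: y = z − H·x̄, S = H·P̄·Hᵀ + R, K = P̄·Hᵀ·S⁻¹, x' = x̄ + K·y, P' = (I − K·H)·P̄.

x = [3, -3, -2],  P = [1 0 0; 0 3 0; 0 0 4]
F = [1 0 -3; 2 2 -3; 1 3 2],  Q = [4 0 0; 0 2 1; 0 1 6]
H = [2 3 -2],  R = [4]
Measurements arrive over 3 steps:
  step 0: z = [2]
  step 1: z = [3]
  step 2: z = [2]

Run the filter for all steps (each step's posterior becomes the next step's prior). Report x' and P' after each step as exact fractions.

step 0: x̄ = F·x = [9, 6, -10]
step 0: P̄ = F·P·Fᵀ + Q = [41 38 -23; 38 54 -3; -23 -3 50]
step 0: y = z − H·x̄ = [-54]
step 0: S = H·P̄·Hᵀ + R = [1530]
step 0: K = P̄·Hᵀ·S⁻¹ = [121/765; 122/765; -31/306]
step 0: x' = x̄ + K·y = [39/85, -222/85, -77/17]
step 0: P' = (I − K·H)·P̄ = [2083/765 -454/765 232/153; -454/765 11542/765 3323/153; 232/153 3323/153 10495/306]
step 1: x̄ = F·x = [1194/85, 789/85, -1397/85]
step 1: P̄ = F·P·Fᵀ + Q = [468641/1530 86177/510 -307399/765; 86177/510 16719/170 -56263/255; -307399/765 -56263/255 416797/765]
step 1: y = z − H·x̄ = [-7294/85]
step 1: S = H·P̄·Hᵀ + R = [18640991/1530]
step 1: K = P̄·Hᵀ·S⁻¹ = [2942471/18640991; 1643631/18640991; -3909518/18640991]
step 1: x' = x̄ + K·y = [9352468/18640991, 31989381/18640991, 29112469/18640991]
step 1: P' = (I − K·H)·P̄ = [50847763/18640991 -11151966/18640991 28234872/18640991; -11151966/18640991 67585420/18640991 86938902/18640991; 28234872/18640991 86938902/18640991 166462261/18640991]
step 2: x̄ = F·x = [-77984939/18640991, -4653709/18640991, 163545549/18640991]
step 2: P̄ = F·P·Fᵀ + Q = [1454162844/18640991 801804683/18640991 -1792066691/18640991; 801804683/18640991 537874047/18640991 -968599895/18640991; -1792066691/18640991 -968599895/18640991 2526106049/18640991]
step 2: y = z − H·x̄ = [534304085/18640991]
step 2: S = H·P̄·Hᵀ + R = [56417894423/18640991]
step 2: K = P̄·Hᵀ·S⁻¹ = [8897873119/56417894423; 5154431297/56417894423; -11542145165/56417894423]
step 2: x' = x̄ + K·y = [19013146898/56417894423, 133656050518/56417894423, 164147936422/56417894423]
step 2: P' = (I − K·H)·P̄ = [153889874461/56417894423 -33653990174/56417894423 85613142962/56417894423; -33653990174/56417894423 202647981592/56417894423 260009119620/56417894423; 85613142962/56417894423 260009119620/56417894423 498711112722/56417894423]

step 0: x' = [39/85, -222/85, -77/17], P' = [2083/765 -454/765 232/153; -454/765 11542/765 3323/153; 232/153 3323/153 10495/306]
step 1: x' = [9352468/18640991, 31989381/18640991, 29112469/18640991], P' = [50847763/18640991 -11151966/18640991 28234872/18640991; -11151966/18640991 67585420/18640991 86938902/18640991; 28234872/18640991 86938902/18640991 166462261/18640991]
step 2: x' = [19013146898/56417894423, 133656050518/56417894423, 164147936422/56417894423], P' = [153889874461/56417894423 -33653990174/56417894423 85613142962/56417894423; -33653990174/56417894423 202647981592/56417894423 260009119620/56417894423; 85613142962/56417894423 260009119620/56417894423 498711112722/56417894423]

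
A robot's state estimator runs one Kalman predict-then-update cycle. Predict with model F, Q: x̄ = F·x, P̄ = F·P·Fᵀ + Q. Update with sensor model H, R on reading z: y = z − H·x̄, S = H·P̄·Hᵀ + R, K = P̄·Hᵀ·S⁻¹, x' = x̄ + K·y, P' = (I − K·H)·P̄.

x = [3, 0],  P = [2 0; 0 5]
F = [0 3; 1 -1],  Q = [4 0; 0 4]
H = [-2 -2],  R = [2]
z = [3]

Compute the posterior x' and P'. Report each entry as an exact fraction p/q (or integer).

x̄ = F·x = [0, 3]
P̄ = F·P·Fᵀ + Q = [49 -15; -15 11]
y = z − H·x̄ = [9]
S = H·P̄·Hᵀ + R = [122]
K = P̄·Hᵀ·S⁻¹ = [-34/61; 4/61]
x' = x̄ + K·y = [-306/61, 219/61]
P' = (I − K·H)·P̄ = [677/61 -643/61; -643/61 639/61]

x' = [-306/61, 219/61]
P' = [677/61 -643/61; -643/61 639/61]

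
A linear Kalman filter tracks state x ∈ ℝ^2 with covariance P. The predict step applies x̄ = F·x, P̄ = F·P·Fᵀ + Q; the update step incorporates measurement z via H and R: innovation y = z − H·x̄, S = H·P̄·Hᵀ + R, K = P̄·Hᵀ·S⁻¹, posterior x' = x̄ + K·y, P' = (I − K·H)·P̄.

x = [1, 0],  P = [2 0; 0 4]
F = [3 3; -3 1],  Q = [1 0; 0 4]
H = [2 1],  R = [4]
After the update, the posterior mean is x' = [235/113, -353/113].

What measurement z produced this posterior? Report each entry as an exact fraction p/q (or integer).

x̄ = F·x = [3, -3]
P̄ = F·P·Fᵀ + Q = [55 -6; -6 26]
S = H·P̄·Hᵀ + R = [226]
K = P̄·Hᵀ·S⁻¹ = [52/113; 7/113]
x' − x̄ = [-104/113, -14/113] = K·y
y = (KᵀK)⁻¹·Kᵀ·(x' − x̄) = [-2]
z = y + H·x̄ = [-2] + [3] = [1]

z = [1]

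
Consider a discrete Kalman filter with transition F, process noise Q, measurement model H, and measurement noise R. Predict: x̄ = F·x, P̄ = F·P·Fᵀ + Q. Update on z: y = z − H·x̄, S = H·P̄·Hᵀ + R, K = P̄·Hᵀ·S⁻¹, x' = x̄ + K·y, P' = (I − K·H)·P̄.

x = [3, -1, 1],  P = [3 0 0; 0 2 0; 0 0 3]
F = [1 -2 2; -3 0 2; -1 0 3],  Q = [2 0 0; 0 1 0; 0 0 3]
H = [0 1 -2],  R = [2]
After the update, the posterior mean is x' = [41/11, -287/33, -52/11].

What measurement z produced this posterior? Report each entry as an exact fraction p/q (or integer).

z = [1]

x̄ = F·x = [7, -7, 0]
P̄ = F·P·Fᵀ + Q = [25 3 15; 3 40 27; 15 27 33]
S = H·P̄·Hᵀ + R = [66]
K = P̄·Hᵀ·S⁻¹ = [-9/22; -7/33; -13/22]
x' − x̄ = [-36/11, -56/33, -52/11] = K·y
y = (KᵀK)⁻¹·Kᵀ·(x' − x̄) = [8]
z = y + H·x̄ = [8] + [-7] = [1]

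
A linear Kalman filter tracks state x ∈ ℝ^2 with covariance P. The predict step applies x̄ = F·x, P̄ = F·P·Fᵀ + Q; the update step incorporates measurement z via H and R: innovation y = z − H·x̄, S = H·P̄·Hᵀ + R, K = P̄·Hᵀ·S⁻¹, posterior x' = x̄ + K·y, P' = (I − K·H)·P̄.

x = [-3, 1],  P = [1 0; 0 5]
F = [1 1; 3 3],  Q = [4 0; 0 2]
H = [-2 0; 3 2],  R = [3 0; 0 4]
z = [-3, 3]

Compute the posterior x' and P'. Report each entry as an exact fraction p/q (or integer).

x̄ = F·x = [-2, -6]
P̄ = F·P·Fᵀ + Q = [10 18; 18 56]
y = z − H·x̄ = [-7, 21]
S = H·P̄·Hᵀ + R = [43 -132; -132 534]
K = P̄·Hᵀ·S⁻¹ = [-328/923 33/923; 448/923 1193/2769]
x' = x̄ + K·y = [1143/923, -323/923]
P' = (I − K·H)·P̄ = [492/923 -672/923; -672/923 5410/2769]

x' = [1143/923, -323/923]
P' = [492/923 -672/923; -672/923 5410/2769]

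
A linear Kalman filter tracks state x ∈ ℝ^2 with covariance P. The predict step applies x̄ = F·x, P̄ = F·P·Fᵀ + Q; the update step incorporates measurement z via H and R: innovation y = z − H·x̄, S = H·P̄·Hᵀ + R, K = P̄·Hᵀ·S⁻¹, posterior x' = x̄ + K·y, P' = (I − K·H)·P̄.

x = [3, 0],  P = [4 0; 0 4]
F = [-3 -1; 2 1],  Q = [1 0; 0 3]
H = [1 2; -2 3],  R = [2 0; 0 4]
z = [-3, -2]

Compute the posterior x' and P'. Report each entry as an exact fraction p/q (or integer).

x̄ = F·x = [-9, 6]
P̄ = F·P·Fᵀ + Q = [41 -28; -28 23]
y = z − H·x̄ = [-6, -38]
S = H·P̄·Hᵀ + R = [23 84; 84 711]
K = P̄·Hᵀ·S⁻¹ = [1093/3099 -2558/9297; 766/3099 1363/9297]
x' = x̄ + K·y = [-6143/9297, -9800/9297]
P' = (I − K·H)·P̄ = [5734/9297 412/9297; 412/9297 2092/9297]

x' = [-6143/9297, -9800/9297]
P' = [5734/9297 412/9297; 412/9297 2092/9297]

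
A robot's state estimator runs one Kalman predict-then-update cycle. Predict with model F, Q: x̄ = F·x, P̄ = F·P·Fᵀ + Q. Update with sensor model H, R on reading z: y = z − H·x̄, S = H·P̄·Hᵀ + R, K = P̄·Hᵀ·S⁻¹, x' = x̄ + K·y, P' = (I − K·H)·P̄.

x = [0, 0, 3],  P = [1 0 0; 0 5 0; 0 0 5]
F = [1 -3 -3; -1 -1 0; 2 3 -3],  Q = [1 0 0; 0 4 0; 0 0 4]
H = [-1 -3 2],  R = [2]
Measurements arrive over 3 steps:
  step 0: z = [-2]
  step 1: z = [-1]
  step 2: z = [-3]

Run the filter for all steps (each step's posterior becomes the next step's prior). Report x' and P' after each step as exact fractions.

step 0: x' = [-4307/428, -273/428, -5989/856], P' = [15463/214 461/214 16781/428; 461/214 619/214 2279/428; 16781/428 2279/428 23863/856]
step 1: x' = [4417641/1574191, 1654366/1574191, 3863861/1574191], P' = [173990812/1574191 -15214746/1574191 63830242/1574191; -15214746/1574191 4214626/1574191 -1615362/1574191; 63830242/1574191 -1615362/1574191 29611903/1574191]
step 2: x' = [-2596102920/356394617, 672591199/356394617, -1637640867/712789234], P' = [35864550464/356394617 -3670077542/356394617 12421111349/356394617; -3670077542/356394617 1032774282/356394617 -367489924/356394617; 12421111349/356394617 -367489924/356394617 45695029393/2851156936]

step 0: x̄ = F·x = [-9, 0, -9]
step 0: P̄ = F·P·Fᵀ + Q = [92 14 2; 14 10 -17; 2 -17 98]
step 0: y = z − H·x̄ = [7]
step 0: S = H·P̄·Hᵀ + R = [856]
step 0: K = P̄·Hᵀ·S⁻¹ = [-65/428; -39/428; 245/856]
step 0: x' = x̄ + K·y = [-4307/428, -273/428, -5989/856]
step 0: P' = (I − K·H)·P̄ = [15463/214 461/214 16781/428; 461/214 619/214 2279/428; 16781/428 2279/428 23863/856]
step 1: x̄ = F·x = [10991/856, 1145/107, -899/856]
step 1: P̄ = F·P·Fᵀ + Q = [169367/856 7953/107 8597/856; 7953/107 8930/107 -3249/107; 8597/856 -3249/107 25223/856]
step 1: y = z − H·x̄ = [39413/856]
step 1: S = H·P̄·Hᵀ + R = [1574191/856]
step 1: K = P̄·Hᵀ·S⁻¹ = [-343045/1574191; -329928/1574191; 119825/1574191]
step 1: x' = x̄ + K·y = [4417641/1574191, 1654366/1574191, 3863861/1574191]
step 1: P' = (I − K·H)·P̄ = [173990812/1574191 -15214746/1574191 63830242/1574191; -15214746/1574191 4214626/1574191 -1615362/1574191; 63830242/1574191 -1615362/1574191 29611903/1574191]
step 2: x̄ = F·x = [-12137040/1574191, -6072007/1574191, 2206797/1574191]
step 2: P̄ = F·P·Fᵀ + Q = [159234272/1574191 -5131786/1574191 47729177/1574191; -5131786/1574191 154072710/1574191 -97907132/1574191; 47729177/1574191 -97907132/1574191 87235433/1574191]
step 2: y = z − H·x̄ = [-39489228/1574191]
step 2: S = H·P̄·Hᵀ + R = [2851156936/1574191]
step 2: K = P̄·Hᵀ·S⁻¹ = [-6047570/356394617; -81612576/356394617; 420463085/2851156936]
step 2: x' = x̄ + K·y = [-2596102920/356394617, 672591199/356394617, -1637640867/712789234]
step 2: P' = (I − K·H)·P̄ = [35864550464/356394617 -3670077542/356394617 12421111349/356394617; -3670077542/356394617 1032774282/356394617 -367489924/356394617; 12421111349/356394617 -367489924/356394617 45695029393/2851156936]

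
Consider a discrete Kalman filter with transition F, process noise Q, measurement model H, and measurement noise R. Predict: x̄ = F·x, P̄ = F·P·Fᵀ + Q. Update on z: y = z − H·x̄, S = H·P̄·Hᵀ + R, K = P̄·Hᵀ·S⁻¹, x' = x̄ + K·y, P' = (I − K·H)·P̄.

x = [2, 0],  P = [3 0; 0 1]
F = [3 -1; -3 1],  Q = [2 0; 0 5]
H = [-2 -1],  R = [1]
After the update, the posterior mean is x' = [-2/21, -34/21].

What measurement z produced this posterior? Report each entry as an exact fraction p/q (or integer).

z = [2]

x̄ = F·x = [6, -6]
P̄ = F·P·Fᵀ + Q = [30 -28; -28 33]
S = H·P̄·Hᵀ + R = [42]
K = P̄·Hᵀ·S⁻¹ = [-16/21; 23/42]
x' − x̄ = [-128/21, 92/21] = K·y
y = (KᵀK)⁻¹·Kᵀ·(x' − x̄) = [8]
z = y + H·x̄ = [8] + [-6] = [2]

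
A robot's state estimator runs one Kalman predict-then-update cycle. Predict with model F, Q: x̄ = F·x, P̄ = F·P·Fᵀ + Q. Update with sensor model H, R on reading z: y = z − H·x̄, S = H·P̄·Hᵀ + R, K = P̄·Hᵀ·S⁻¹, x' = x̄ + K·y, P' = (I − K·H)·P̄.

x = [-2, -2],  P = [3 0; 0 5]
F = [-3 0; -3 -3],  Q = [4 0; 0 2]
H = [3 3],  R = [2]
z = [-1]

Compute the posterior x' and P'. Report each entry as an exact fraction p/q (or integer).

x̄ = F·x = [6, 12]
P̄ = F·P·Fᵀ + Q = [31 27; 27 74]
y = z − H·x̄ = [-55]
S = H·P̄·Hᵀ + R = [1433]
K = P̄·Hᵀ·S⁻¹ = [174/1433; 303/1433]
x' = x̄ + K·y = [-972/1433, 531/1433]
P' = (I − K·H)·P̄ = [14147/1433 -14031/1433; -14031/1433 14233/1433]

x' = [-972/1433, 531/1433]
P' = [14147/1433 -14031/1433; -14031/1433 14233/1433]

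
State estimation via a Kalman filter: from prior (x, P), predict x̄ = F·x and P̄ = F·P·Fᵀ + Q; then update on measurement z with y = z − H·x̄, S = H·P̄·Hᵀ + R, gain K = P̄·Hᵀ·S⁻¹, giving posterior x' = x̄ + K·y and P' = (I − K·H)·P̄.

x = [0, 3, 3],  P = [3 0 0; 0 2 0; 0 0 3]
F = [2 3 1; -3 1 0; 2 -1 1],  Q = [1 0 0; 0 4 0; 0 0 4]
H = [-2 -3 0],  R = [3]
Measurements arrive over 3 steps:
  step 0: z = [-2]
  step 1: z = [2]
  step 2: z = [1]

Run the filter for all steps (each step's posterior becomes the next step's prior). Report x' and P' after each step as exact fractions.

step 0: x̄ = F·x = [12, 3, 0]
step 0: P̄ = F·P·Fᵀ + Q = [34 -12 9; -12 33 -20; 9 -20 21]
step 0: y = z − H·x̄ = [31]
step 0: S = H·P̄·Hᵀ + R = [292]
step 0: K = P̄·Hᵀ·S⁻¹ = [-8/73; -75/292; 21/146]
step 0: x' = x̄ + K·y = [628/73, -1449/292, 651/146]
step 0: P' = (I − K·H)·P̄ = [2226/73 -1476/73 993/73; -1476/73 4011/292 -1345/146; 993/73 -1345/146 1092/73]
step 1: x̄ = F·x = [1979/292, -8985/292, 7775/292]
step 1: P̄ = F·P·Fᵀ + Q = [5275/292 -14669/292 14843/292; -14669/292 120739/292 -101561/292; 14843/292 -101561/292 90047/292]
step 1: y = z − H·x̄ = [-22413/292]
step 1: S = H·P̄·Hᵀ + R = [932599/292]
step 1: K = P̄·Hᵀ·S⁻¹ = [33457/932599; -332879/932599; 274997/932599]
step 1: x' = x̄ + K·y = [3752540/932599, -3145839/932599, 3724142/932599]
step 1: P' = (I − K·H)·P̄ = [13014003/932599 -8709459/932599 15897234/932599; -8709459/932599 6139185/932599 -10873153/932599; 15897234/932599 -10873153/932599 28610932/932599]
step 2: x̄ = F·x = [1791705/932599, -14403459/932599, 14375061/932599]
step 2: P̄ = F·P·Fᵀ + Q = [30688718/932599 -57265105/932599 69254183/932599; -57265105/932599 179252362/932599 -186335353/932599; 69254183/932599 -186335353/932599 210709603/932599]
step 2: y = z − H·x̄ = [-38694368/932599]
step 2: S = H·P̄·Hᵀ + R = [1051642667/932599]
step 2: K = P̄·Hᵀ·S⁻¹ = [110417879/1051642667; -423226876/1051642667; 420497693/1051642667]
step 2: x' = x̄ + K·y = [-2560925563/1051642667, 1318041785/1051642667, -1236828463/1051642667]
step 2: P' = (I − K·H)·P̄ = [21532788735/1051642667 -14465610369/1051642667 28308190686/1051642667; -14465610369/1051642667 10066967122/1051642667 -19292624817/1051642667; 28308190686/1051642667 -19292624817/1051642667 48008735848/1051642667]

step 0: x' = [628/73, -1449/292, 651/146], P' = [2226/73 -1476/73 993/73; -1476/73 4011/292 -1345/146; 993/73 -1345/146 1092/73]
step 1: x' = [3752540/932599, -3145839/932599, 3724142/932599], P' = [13014003/932599 -8709459/932599 15897234/932599; -8709459/932599 6139185/932599 -10873153/932599; 15897234/932599 -10873153/932599 28610932/932599]
step 2: x' = [-2560925563/1051642667, 1318041785/1051642667, -1236828463/1051642667], P' = [21532788735/1051642667 -14465610369/1051642667 28308190686/1051642667; -14465610369/1051642667 10066967122/1051642667 -19292624817/1051642667; 28308190686/1051642667 -19292624817/1051642667 48008735848/1051642667]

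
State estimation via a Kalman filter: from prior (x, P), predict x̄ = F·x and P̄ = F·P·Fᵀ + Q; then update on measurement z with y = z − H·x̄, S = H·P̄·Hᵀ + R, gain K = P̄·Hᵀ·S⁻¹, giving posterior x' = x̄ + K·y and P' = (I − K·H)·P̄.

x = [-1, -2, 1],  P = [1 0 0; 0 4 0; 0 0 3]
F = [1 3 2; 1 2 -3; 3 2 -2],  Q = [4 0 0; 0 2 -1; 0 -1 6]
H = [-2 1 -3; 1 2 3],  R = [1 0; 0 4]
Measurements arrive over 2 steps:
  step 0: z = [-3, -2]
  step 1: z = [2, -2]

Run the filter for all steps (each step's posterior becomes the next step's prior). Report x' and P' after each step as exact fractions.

step 0: x̄ = F·x = [-5, -8, -9]
step 0: P̄ = F·P·Fᵀ + Q = [53 7 15; 7 46 36; 15 36 43]
step 0: y = z − H·x̄ = [-32, 46]
step 0: S = H·P̄·Hᵀ + R = [582 -665; -665 1178]
step 0: K = P̄·Hᵀ·S⁻¹ = [-5008/12809 -30576/243371; 2533/12809 69934/243371; -66/12809 43917/243371]
step 0: x' = x̄ + K·y = [421513/243371, -270068/243371, -130029/243371]
step 0: P' = (I − K·H)·P̄ = [2621287/243371 801277/243371 -1448715/243371; 801277/243371 376380/243371 -424767/243371; -1448715/243371 -424767/243371 824639/243371]
step 1: x̄ = F·x = [-648749/243371, 271464/243371, 984461/243371]
step 1: P̄ = F·P·Fᵀ + Q = [4196345/243371 7510668/243371 10692306/243371; 7510668/243371 29029902/243371 40667595/243371; 10692306/243371 40667595/243371 60253925/243371]
step 1: y = z − H·x̄ = [1871163/243371, -3334304/243371]
step 1: S = H·P̄·Hᵀ + R = [442603408/243371 -733383754/243371; -733383754/243371 1245782410/243371]
step 1: K = P̄·Hᵀ·S⁻¹ = [-7069540187/27809002842 -1508383102/13904501421; 1036100219/4634833807 2615593105/9269667614; -758936661/9269667614 791500200/4634833807]
step 1: x' = x̄ + K·y = [-87152985313/27809002842, -4781540765/4634833807, 9973774541/9269667614]
step 1: P' = (I − K·H)·P̄ = [78964691543/13904501421 15421419787/9269667614 -14584720368/4634833807; 15421419787/9269667614 9318664215/9269667614 -7865458599/9269667614; -14584720368/4634833807 -7865458599/9269667614 8538726589/4634833807]

step 0: x' = [421513/243371, -270068/243371, -130029/243371], P' = [2621287/243371 801277/243371 -1448715/243371; 801277/243371 376380/243371 -424767/243371; -1448715/243371 -424767/243371 824639/243371]
step 1: x' = [-87152985313/27809002842, -4781540765/4634833807, 9973774541/9269667614], P' = [78964691543/13904501421 15421419787/9269667614 -14584720368/4634833807; 15421419787/9269667614 9318664215/9269667614 -7865458599/9269667614; -14584720368/4634833807 -7865458599/9269667614 8538726589/4634833807]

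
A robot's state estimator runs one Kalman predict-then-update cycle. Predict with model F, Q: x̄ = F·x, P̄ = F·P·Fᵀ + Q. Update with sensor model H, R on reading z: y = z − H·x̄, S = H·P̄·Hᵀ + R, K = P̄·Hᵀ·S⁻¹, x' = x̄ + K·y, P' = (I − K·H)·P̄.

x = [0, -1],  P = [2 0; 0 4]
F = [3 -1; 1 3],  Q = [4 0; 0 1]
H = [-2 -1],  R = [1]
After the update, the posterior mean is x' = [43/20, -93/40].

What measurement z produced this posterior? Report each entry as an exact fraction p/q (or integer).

x̄ = F·x = [1, -3]
P̄ = F·P·Fᵀ + Q = [26 -6; -6 39]
S = H·P̄·Hᵀ + R = [120]
K = P̄·Hᵀ·S⁻¹ = [-23/60; -9/40]
x' − x̄ = [23/20, 27/40] = K·y
y = (KᵀK)⁻¹·Kᵀ·(x' − x̄) = [-3]
z = y + H·x̄ = [-3] + [1] = [-2]

z = [-2]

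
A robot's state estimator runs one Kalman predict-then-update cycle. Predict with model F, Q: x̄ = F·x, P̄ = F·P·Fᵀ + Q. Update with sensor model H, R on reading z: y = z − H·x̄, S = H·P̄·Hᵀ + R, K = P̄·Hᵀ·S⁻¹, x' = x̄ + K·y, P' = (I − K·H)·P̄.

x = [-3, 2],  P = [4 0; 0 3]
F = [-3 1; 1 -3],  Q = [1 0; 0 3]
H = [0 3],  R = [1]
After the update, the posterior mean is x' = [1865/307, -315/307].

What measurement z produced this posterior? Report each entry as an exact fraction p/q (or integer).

x̄ = F·x = [11, -9]
P̄ = F·P·Fᵀ + Q = [40 -21; -21 34]
S = H·P̄·Hᵀ + R = [307]
K = P̄·Hᵀ·S⁻¹ = [-63/307; 102/307]
x' − x̄ = [-1512/307, 2448/307] = K·y
y = (KᵀK)⁻¹·Kᵀ·(x' − x̄) = [24]
z = y + H·x̄ = [24] + [-27] = [-3]

z = [-3]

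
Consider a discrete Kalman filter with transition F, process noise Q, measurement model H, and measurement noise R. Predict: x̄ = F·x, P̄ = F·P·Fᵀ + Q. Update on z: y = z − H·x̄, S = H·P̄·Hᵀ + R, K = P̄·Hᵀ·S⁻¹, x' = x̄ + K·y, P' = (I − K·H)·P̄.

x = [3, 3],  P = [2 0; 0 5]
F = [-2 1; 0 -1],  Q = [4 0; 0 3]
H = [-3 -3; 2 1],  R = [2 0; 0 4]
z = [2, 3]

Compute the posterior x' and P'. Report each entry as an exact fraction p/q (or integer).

x̄ = F·x = [-3, -3]
P̄ = F·P·Fᵀ + Q = [17 -5; -5 8]
y = z − H·x̄ = [-16, 12]
S = H·P̄·Hᵀ + R = [137 -81; -81 60]
K = P̄·Hᵀ·S⁻¹ = [9/79 151/237; -234/553 -1003/1659]
x' = x̄ + K·y = [223/79, -1927/553]
P' = (I − K·H)·P̄ = [622/237 -640/237; -640/237 4948/1659]

x' = [223/79, -1927/553]
P' = [622/237 -640/237; -640/237 4948/1659]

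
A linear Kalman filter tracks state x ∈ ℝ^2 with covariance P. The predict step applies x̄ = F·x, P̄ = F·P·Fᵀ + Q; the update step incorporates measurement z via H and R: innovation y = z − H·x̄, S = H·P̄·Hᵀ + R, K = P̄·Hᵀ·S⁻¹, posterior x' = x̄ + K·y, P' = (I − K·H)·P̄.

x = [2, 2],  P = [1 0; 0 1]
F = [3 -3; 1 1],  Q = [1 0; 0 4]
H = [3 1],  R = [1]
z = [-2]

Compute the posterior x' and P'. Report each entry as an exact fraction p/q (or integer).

x' = [-171/89, 338/89]
P' = [133/178 -171/89; -171/89 516/89]

x̄ = F·x = [0, 4]
P̄ = F·P·Fᵀ + Q = [19 0; 0 6]
y = z − H·x̄ = [-6]
S = H·P̄·Hᵀ + R = [178]
K = P̄·Hᵀ·S⁻¹ = [57/178; 3/89]
x' = x̄ + K·y = [-171/89, 338/89]
P' = (I − K·H)·P̄ = [133/178 -171/89; -171/89 516/89]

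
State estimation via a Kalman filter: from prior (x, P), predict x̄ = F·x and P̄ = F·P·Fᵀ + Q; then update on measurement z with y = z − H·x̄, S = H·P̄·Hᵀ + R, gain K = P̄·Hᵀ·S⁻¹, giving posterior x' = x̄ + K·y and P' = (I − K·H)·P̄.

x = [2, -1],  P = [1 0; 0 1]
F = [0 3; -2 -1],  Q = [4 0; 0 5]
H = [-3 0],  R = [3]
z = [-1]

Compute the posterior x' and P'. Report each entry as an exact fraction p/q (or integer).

x' = [1/4, -15/4]
P' = [13/40 -3/40; -3/40 373/40]

x̄ = F·x = [-3, -3]
P̄ = F·P·Fᵀ + Q = [13 -3; -3 10]
y = z − H·x̄ = [-10]
S = H·P̄·Hᵀ + R = [120]
K = P̄·Hᵀ·S⁻¹ = [-13/40; 3/40]
x' = x̄ + K·y = [1/4, -15/4]
P' = (I − K·H)·P̄ = [13/40 -3/40; -3/40 373/40]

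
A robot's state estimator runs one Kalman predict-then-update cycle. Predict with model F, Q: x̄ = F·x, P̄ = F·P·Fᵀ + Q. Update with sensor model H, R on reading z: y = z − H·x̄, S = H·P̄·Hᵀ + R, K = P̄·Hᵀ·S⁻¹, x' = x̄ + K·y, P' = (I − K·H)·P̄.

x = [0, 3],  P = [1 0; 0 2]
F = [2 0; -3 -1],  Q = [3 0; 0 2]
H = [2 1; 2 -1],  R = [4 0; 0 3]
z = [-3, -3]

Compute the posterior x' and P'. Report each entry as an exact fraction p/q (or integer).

x' = [-600/401, -123/401]
P' = [469/1203 38/1203; 38/1203 1696/1203]

x̄ = F·x = [0, -3]
P̄ = F·P·Fᵀ + Q = [7 -6; -6 13]
y = z − H·x̄ = [0, -6]
S = H·P̄·Hᵀ + R = [21 15; 15 68]
K = P̄·Hᵀ·S⁻¹ = [244/1203 100/401; 443/1203 -180/401]
x' = x̄ + K·y = [-600/401, -123/401]
P' = (I − K·H)·P̄ = [469/1203 38/1203; 38/1203 1696/1203]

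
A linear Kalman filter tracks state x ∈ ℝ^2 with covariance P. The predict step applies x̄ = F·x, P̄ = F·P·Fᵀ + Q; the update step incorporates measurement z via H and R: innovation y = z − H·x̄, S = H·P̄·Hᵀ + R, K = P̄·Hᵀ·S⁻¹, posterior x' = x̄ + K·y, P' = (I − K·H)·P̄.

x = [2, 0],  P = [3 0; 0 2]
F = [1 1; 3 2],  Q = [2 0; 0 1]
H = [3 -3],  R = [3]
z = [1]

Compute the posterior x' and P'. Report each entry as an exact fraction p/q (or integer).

x̄ = F·x = [2, 6]
P̄ = F·P·Fᵀ + Q = [7 13; 13 36]
y = z − H·x̄ = [13]
S = H·P̄·Hᵀ + R = [156]
K = P̄·Hᵀ·S⁻¹ = [-3/26; -23/52]
x' = x̄ + K·y = [1/2, 1/4]
P' = (I − K·H)·P̄ = [64/13 131/26; 131/26 285/52]

x' = [1/2, 1/4]
P' = [64/13 131/26; 131/26 285/52]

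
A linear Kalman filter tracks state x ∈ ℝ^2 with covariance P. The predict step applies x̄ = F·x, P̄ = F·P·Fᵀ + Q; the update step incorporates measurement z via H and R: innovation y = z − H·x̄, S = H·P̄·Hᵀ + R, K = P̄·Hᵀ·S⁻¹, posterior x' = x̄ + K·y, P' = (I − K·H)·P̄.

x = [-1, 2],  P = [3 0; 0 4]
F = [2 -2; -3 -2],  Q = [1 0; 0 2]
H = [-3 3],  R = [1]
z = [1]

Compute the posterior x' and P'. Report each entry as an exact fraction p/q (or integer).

x' = [-2916/703, -2677/703]
P' = [11738/703 11707/703; 11707/703 11754/703]

x̄ = F·x = [-6, -1]
P̄ = F·P·Fᵀ + Q = [29 -2; -2 45]
y = z − H·x̄ = [-14]
S = H·P̄·Hᵀ + R = [703]
K = P̄·Hᵀ·S⁻¹ = [-93/703; 141/703]
x' = x̄ + K·y = [-2916/703, -2677/703]
P' = (I − K·H)·P̄ = [11738/703 11707/703; 11707/703 11754/703]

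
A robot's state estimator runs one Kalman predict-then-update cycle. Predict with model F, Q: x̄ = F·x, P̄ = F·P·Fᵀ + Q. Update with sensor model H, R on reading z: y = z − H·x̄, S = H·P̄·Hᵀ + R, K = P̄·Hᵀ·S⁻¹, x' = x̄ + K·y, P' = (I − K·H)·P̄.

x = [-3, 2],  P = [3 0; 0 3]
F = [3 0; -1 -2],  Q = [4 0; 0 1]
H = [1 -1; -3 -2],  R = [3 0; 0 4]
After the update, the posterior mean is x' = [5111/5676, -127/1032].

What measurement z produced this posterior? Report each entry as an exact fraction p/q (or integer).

x̄ = F·x = [-9, -1]
P̄ = F·P·Fᵀ + Q = [31 -9; -9 16]
S = H·P̄·Hᵀ + R = [68 -70; -70 239]
K = P̄·Hᵀ·S⁻¹ = [2155/5676 -575/2838; -575/1032 -95/516]
x' − x̄ = [56195/5676, 905/1032] = K·y
y = (KᵀK)⁻¹·Kᵀ·(x' − x̄) = [9, -32]
z = y + H·x̄ = [9, -32] + [-8, 29] = [1, -3]

z = [1, -3]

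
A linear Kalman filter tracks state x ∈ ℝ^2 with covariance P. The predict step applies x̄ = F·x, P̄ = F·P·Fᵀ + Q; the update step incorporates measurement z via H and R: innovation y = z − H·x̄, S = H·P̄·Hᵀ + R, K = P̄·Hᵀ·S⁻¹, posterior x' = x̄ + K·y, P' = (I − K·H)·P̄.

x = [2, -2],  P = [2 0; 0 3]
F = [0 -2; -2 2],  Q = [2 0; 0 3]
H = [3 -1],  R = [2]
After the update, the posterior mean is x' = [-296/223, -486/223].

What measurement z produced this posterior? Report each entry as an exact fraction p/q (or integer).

z = [-2]

x̄ = F·x = [4, -8]
P̄ = F·P·Fᵀ + Q = [14 -12; -12 23]
S = H·P̄·Hᵀ + R = [223]
K = P̄·Hᵀ·S⁻¹ = [54/223; -59/223]
x' − x̄ = [-1188/223, 1298/223] = K·y
y = (KᵀK)⁻¹·Kᵀ·(x' − x̄) = [-22]
z = y + H·x̄ = [-22] + [20] = [-2]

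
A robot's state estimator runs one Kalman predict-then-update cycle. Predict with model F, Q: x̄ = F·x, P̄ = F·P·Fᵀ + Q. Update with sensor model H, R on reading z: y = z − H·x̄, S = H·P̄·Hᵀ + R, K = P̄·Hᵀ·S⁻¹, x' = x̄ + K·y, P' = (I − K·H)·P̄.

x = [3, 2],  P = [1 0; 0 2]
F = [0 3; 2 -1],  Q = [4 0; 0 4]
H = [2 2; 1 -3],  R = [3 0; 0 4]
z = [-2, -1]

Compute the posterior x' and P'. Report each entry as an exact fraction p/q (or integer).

x̄ = F·x = [6, 4]
P̄ = F·P·Fᵀ + Q = [22 -6; -6 10]
y = z − H·x̄ = [-22, 5]
S = H·P̄·Hᵀ + R = [83 8; 8 152]
K = P̄·Hᵀ·S⁻¹ = [568/1569 383/1569; 188/1569 -763/3138]
x' = x̄ + K·y = [-389/523, 155/1046]
P' = (I − K·H)·P̄ = [1022/1569 -170/1569; -170/1569 452/1569]

x' = [-389/523, 155/1046]
P' = [1022/1569 -170/1569; -170/1569 452/1569]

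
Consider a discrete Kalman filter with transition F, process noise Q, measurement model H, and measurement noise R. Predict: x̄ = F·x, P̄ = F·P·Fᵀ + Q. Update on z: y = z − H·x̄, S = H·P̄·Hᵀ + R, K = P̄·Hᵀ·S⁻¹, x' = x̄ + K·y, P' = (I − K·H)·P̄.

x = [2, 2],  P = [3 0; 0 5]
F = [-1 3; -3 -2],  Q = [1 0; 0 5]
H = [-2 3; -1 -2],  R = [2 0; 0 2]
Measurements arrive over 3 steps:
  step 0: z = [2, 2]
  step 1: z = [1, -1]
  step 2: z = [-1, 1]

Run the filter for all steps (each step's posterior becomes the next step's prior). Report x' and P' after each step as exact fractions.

step 0: x' = [-151446/105425, -33154/105425], P' = [54978/105425 16772/105425; 16772/105425 21278/105425]
step 1: x' = [57611607/188041735, 100661229/188041735], P' = [80495698/188041735 24138096/188041735; 24138096/188041735 35806522/188041735]
step 2: x' = [27115575019/300504919521, -37481567707/100168306507], P' = [128324063246/300504919521 12788723056/100168306507; 12788723056/100168306507 19019839266/100168306507]

step 0: x̄ = F·x = [4, -10]
step 0: P̄ = F·P·Fᵀ + Q = [49 -21; -21 52]
step 0: y = z − H·x̄ = [40, -14]
step 0: S = H·P̄·Hᵀ + R = [918 -235; -235 175]
step 0: K = P̄·Hᵀ·S⁻¹ = [-5964/21085 -44261/105425; 3029/21085 -29664/105425]
step 0: x' = x̄ + K·y = [-151446/105425, -33154/105425]
step 0: P' = (I − K·H)·P̄ = [54978/105425 16772/105425; 16772/105425 21278/105425]
step 1: x̄ = F·x = [51984/105425, 520646/105425]
step 1: P̄ = F·P·Fᵀ + Q = [251273/105425 -80138/105425; -80138/105425 1308303/105425]
step 1: y = z − H·x̄ = [-270509/21085, 987851/105425]
step 1: S = H·P̄·Hᵀ + R = [558093/4217 -1485482/21085; -1485482/21085 5374783/105425]
step 1: K = P̄·Hᵀ·S⁻¹ = [-44288554/188041735 -12877189/37608347; 29571687/188041735 -9575114/37608347]
step 1: x' = x̄ + K·y = [57611607/188041735, 100661229/188041735]
step 1: P' = (I − K·H)·P̄ = [80495698/188041735 24138096/188041735; 24138096/188041735 35806522/188041735]
step 2: x̄ = F·x = [48874416/37608347, -374157279/188041735]
step 2: P̄ = F·P·Fᵀ + Q = [89193511/37608347 -28463742/37608347; -28463742/37608347 2097553197/188041735]
step 2: y = z − H·x̄ = [1423174262/188041735, -315900743/188041735]
step 2: S = H·P̄·Hᵀ + R = [22745756983/188041735 -11835702782/188041735; -11835702782/188041735 8642988973/188041735]
step 2: K = P̄·Hᵀ·S⁻¹ = [-70774809494/300504919521 -102528200791/300504919521; 15741035843/100168306507 -25414200794/100168306507]
step 2: x' = x̄ + K·y = [27115575019/300504919521, -37481567707/100168306507]
step 2: P' = (I − K·H)·P̄ = [128324063246/300504919521 12788723056/100168306507; 12788723056/100168306507 19019839266/100168306507]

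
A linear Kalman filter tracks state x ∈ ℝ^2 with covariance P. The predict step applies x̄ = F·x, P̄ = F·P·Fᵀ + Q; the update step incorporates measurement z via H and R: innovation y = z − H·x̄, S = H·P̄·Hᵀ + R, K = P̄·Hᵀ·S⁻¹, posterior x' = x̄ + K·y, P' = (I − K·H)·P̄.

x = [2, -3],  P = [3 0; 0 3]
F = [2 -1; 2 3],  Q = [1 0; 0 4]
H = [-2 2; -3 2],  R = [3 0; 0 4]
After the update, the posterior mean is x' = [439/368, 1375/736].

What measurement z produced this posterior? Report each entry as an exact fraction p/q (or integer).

z = [1, 1]

x̄ = F·x = [7, -5]
P̄ = F·P·Fᵀ + Q = [16 3; 3 43]
S = H·P̄·Hᵀ + R = [215 238; 238 284]
K = P̄·Hᵀ·S⁻¹ = [653/1104 -1421/2208; 2197/2208 -2485/4416]
x' − x̄ = [-2137/368, 5055/736] = K·y
y = (KᵀK)⁻¹·Kᵀ·(x' − x̄) = [25, 32]
z = y + H·x̄ = [25, 32] + [-24, -31] = [1, 1]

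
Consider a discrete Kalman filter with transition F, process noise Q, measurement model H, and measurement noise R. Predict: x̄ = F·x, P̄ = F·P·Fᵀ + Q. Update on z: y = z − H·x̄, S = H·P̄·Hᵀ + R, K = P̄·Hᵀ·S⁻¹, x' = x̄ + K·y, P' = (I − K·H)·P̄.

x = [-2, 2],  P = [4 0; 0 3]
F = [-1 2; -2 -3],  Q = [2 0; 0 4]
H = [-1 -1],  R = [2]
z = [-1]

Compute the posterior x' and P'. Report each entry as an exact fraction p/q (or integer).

x' = [258/47, -205/47]
P' = [782/47 -766/47; -766/47 840/47]

x̄ = F·x = [6, -2]
P̄ = F·P·Fᵀ + Q = [18 -10; -10 47]
y = z − H·x̄ = [3]
S = H·P̄·Hᵀ + R = [47]
K = P̄·Hᵀ·S⁻¹ = [-8/47; -37/47]
x' = x̄ + K·y = [258/47, -205/47]
P' = (I − K·H)·P̄ = [782/47 -766/47; -766/47 840/47]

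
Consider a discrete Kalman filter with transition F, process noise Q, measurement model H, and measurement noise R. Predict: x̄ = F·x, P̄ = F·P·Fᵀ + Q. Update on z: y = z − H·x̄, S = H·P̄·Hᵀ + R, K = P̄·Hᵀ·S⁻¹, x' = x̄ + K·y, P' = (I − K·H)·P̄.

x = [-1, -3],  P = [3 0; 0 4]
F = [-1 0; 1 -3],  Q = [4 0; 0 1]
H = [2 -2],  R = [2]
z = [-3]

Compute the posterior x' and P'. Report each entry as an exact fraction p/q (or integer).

x' = [217/107, 383/107]
P' = [549/107 539/107; 539/107 582/107]

x̄ = F·x = [1, 8]
P̄ = F·P·Fᵀ + Q = [7 -3; -3 40]
y = z − H·x̄ = [11]
S = H·P̄·Hᵀ + R = [214]
K = P̄·Hᵀ·S⁻¹ = [10/107; -43/107]
x' = x̄ + K·y = [217/107, 383/107]
P' = (I − K·H)·P̄ = [549/107 539/107; 539/107 582/107]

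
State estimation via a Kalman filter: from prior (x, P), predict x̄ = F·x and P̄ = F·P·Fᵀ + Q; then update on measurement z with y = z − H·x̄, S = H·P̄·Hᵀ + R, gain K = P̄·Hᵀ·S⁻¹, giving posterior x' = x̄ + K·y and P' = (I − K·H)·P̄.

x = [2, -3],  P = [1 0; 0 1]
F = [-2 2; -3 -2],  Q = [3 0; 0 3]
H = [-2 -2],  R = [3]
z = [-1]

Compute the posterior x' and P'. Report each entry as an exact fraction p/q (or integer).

x̄ = F·x = [-10, 0]
P̄ = F·P·Fᵀ + Q = [11 2; 2 16]
y = z − H·x̄ = [-21]
S = H·P̄·Hᵀ + R = [127]
K = P̄·Hᵀ·S⁻¹ = [-26/127; -36/127]
x' = x̄ + K·y = [-724/127, 756/127]
P' = (I − K·H)·P̄ = [721/127 -682/127; -682/127 736/127]

x' = [-724/127, 756/127]
P' = [721/127 -682/127; -682/127 736/127]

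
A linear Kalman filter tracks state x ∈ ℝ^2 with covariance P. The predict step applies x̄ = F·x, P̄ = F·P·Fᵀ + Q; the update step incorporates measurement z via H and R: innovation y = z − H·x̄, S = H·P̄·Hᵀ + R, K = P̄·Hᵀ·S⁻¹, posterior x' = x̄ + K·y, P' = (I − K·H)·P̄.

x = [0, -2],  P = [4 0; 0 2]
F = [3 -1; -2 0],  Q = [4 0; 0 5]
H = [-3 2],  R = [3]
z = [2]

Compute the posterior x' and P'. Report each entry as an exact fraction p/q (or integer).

x' = [38/251, 304/251]
P' = [450/251 588/251; 588/251 939/251]

x̄ = F·x = [2, 0]
P̄ = F·P·Fᵀ + Q = [42 -24; -24 21]
y = z − H·x̄ = [8]
S = H·P̄·Hᵀ + R = [753]
K = P̄·Hᵀ·S⁻¹ = [-58/251; 38/251]
x' = x̄ + K·y = [38/251, 304/251]
P' = (I − K·H)·P̄ = [450/251 588/251; 588/251 939/251]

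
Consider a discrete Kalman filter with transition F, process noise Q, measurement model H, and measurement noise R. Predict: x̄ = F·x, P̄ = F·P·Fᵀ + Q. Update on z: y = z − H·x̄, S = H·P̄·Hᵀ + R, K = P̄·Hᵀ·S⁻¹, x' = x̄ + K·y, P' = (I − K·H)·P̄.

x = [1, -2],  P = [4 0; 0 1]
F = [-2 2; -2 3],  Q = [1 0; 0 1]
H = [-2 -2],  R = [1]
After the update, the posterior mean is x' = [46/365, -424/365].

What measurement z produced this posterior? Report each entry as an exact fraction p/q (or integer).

x̄ = F·x = [-6, -8]
P̄ = F·P·Fᵀ + Q = [21 22; 22 26]
S = H·P̄·Hᵀ + R = [365]
K = P̄·Hᵀ·S⁻¹ = [-86/365; -96/365]
x' − x̄ = [2236/365, 2496/365] = K·y
y = (KᵀK)⁻¹·Kᵀ·(x' − x̄) = [-26]
z = y + H·x̄ = [-26] + [28] = [2]

z = [2]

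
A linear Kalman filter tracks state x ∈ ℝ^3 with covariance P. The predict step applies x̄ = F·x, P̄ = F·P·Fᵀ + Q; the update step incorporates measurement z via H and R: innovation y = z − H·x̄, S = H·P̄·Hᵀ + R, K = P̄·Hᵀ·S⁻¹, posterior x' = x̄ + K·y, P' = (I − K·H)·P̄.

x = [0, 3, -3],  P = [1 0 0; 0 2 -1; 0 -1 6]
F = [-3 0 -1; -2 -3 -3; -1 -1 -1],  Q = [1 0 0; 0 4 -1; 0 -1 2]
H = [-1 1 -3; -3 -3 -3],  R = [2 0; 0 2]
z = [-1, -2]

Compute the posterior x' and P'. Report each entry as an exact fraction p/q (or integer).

x' = [35219/15997, -1633/1882, -10663/15997]
P' = [61871/15997 -1867/941 -29424/15997; -1867/941 1185/941 817/941; -29424/15997 817/941 16081/15997]

x̄ = F·x = [3, 0, 0]
P̄ = F·P·Fᵀ + Q = [16 21 8; 21 62 19; 8 19 9]
y = z − H·x̄ = [2, 7]
S = H·P̄·Hᵀ + R = [53 153; 153 1649]
K = P̄·Hᵀ·S⁻¹ = [-157/941 -1062/15997; 601/1882 -405/1882; -145/941 -819/15997]
x' = x̄ + K·y = [35219/15997, -1633/1882, -10663/15997]
P' = (I − K·H)·P̄ = [61871/15997 -1867/941 -29424/15997; -1867/941 1185/941 817/941; -29424/15997 817/941 16081/15997]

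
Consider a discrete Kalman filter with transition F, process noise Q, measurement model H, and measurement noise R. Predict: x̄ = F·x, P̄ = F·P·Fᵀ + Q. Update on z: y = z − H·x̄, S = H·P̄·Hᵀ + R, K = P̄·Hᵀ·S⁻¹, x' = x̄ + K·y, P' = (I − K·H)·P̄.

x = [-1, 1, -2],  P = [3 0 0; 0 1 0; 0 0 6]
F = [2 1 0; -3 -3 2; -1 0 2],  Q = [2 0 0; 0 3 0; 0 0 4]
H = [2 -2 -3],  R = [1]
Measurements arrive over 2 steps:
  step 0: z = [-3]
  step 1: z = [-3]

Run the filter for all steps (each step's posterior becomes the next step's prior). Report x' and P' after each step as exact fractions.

step 0: x̄ = F·x = [-1, -4, -3]
step 0: P̄ = F·P·Fᵀ + Q = [15 -21 -6; -21 63 33; -6 33 31]
step 0: y = z − H·x̄ = [-18]
step 0: S = H·P̄·Hᵀ + R = [1228]
step 0: K = P̄·Hᵀ·S⁻¹ = [45/614; -267/1228; -171/1228]
step 0: x' = x̄ + K·y = [-712/307, -53/614, -303/614]
step 0: P' = (I − K·H)·P̄ = [2580/307 -879/614 4011/614; -879/614 6075/1228 -5133/1228; 4011/614 -5133/1228 8827/1228]
step 1: x̄ = F·x = [-2901/614, 3825/614, 409/307]
step 1: P̄ = F·P·Fᵀ + Q = [42779/1228 -42501/1228 735/307; -42501/1228 120235/1228 6904/307; 735/307 6904/307 4613/307]
step 1: y = z − H·x̄ = [7032/307]
step 1: S = H·P̄·Hᵀ + R = [363868/307]
step 1: K = P̄·Hᵀ·S⁻¹ = [40435/363868; -25520/90967; -26177/363868]
step 1: x' = x̄ + K·y = [-396501/181934, -35715/181934, -28709/90967]
step 1: P' = (I − K·H)·P̄ = [1837531/90967 851519/363868 4318925/363868; 851519/363868 1684335/363868 -130296/90967; 4318925/363868 -130296/90967 3235465/363868]

step 0: x' = [-712/307, -53/614, -303/614], P' = [2580/307 -879/614 4011/614; -879/614 6075/1228 -5133/1228; 4011/614 -5133/1228 8827/1228]
step 1: x' = [-396501/181934, -35715/181934, -28709/90967], P' = [1837531/90967 851519/363868 4318925/363868; 851519/363868 1684335/363868 -130296/90967; 4318925/363868 -130296/90967 3235465/363868]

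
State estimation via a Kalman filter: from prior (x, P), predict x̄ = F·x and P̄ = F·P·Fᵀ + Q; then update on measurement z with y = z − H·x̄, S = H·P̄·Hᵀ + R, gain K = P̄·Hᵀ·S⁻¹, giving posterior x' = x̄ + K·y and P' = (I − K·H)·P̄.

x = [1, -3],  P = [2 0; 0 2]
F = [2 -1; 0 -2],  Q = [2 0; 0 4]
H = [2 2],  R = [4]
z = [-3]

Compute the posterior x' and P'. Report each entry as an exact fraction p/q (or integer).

x̄ = F·x = [5, 6]
P̄ = F·P·Fᵀ + Q = [12 4; 4 12]
y = z − H·x̄ = [-25]
S = H·P̄·Hᵀ + R = [132]
K = P̄·Hᵀ·S⁻¹ = [8/33; 8/33]
x' = x̄ + K·y = [-35/33, -2/33]
P' = (I − K·H)·P̄ = [140/33 -124/33; -124/33 140/33]

x' = [-35/33, -2/33]
P' = [140/33 -124/33; -124/33 140/33]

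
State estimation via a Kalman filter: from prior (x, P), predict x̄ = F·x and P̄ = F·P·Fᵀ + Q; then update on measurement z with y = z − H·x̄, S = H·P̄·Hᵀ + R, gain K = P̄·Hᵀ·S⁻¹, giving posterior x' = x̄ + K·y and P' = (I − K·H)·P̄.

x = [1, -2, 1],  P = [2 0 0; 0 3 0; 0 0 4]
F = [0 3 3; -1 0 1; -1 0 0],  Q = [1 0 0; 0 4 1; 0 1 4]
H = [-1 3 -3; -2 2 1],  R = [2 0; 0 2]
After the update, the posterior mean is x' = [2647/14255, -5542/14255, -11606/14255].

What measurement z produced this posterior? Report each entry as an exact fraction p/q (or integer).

z = [1, -2]

x̄ = F·x = [-3, 0, -1]
P̄ = F·P·Fᵀ + Q = [64 12 0; 12 10 3; 0 3 6]
S = H·P̄·Hᵀ + R = [84 65; 65 220]
K = P̄·Hᵀ·S⁻¹ = [120/2851 -6916/14255; 409/2851 -669/14255; -552/2851 1593/14255]
x' − x̄ = [45412/14255, -5542/14255, 2649/14255] = K·y
y = (KᵀK)⁻¹·Kᵀ·(x' − x̄) = [-5, -7]
z = y + H·x̄ = [-5, -7] + [6, 5] = [1, -2]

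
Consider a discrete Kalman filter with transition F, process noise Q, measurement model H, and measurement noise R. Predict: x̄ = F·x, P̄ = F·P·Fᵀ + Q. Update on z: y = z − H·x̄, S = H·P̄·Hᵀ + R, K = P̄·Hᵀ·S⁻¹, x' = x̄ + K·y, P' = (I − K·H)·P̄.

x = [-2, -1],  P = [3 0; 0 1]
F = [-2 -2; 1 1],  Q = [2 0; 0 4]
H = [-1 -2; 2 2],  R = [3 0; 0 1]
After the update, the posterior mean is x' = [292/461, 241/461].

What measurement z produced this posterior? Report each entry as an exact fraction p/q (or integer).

x̄ = F·x = [6, -3]
P̄ = F·P·Fᵀ + Q = [18 -8; -8 8]
S = H·P̄·Hᵀ + R = [21 -20; -20 41]
K = P̄·Hᵀ·S⁻¹ = [318/461 380/461; -328/461 -160/461]
x' − x̄ = [-2474/461, 1624/461] = K·y
y = (KᵀK)⁻¹·Kᵀ·(x' − x̄) = [-3, -4]
z = y + H·x̄ = [-3, -4] + [0, 6] = [-3, 2]

z = [-3, 2]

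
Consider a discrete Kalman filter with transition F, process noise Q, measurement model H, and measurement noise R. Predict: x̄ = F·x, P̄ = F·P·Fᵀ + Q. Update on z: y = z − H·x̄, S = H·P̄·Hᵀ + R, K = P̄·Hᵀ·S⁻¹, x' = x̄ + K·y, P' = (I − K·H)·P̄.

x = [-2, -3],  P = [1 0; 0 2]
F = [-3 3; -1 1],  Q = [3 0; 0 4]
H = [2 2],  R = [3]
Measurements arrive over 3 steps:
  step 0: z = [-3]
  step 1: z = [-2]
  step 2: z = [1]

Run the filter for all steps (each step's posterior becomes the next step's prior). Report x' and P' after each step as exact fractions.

step 0: x' = [-279/223, -63/223], P' = [606/223 -489/223; -489/223 537/223]
step 1: x' = [-94764/142657, -44632/142657], P' = [400854/142657 -322491/142657; -322491/142657 350619/142657]
step 2: x' = [36626802/93795487, 10658540/93795487], P' = [263682714/93795487 -212126421/93795487; -212126421/93795487 230595765/93795487]

step 0: x̄ = F·x = [-3, -1]
step 0: P̄ = F·P·Fᵀ + Q = [30 9; 9 7]
step 0: y = z − H·x̄ = [5]
step 0: S = H·P̄·Hᵀ + R = [223]
step 0: K = P̄·Hᵀ·S⁻¹ = [78/223; 32/223]
step 0: x' = x̄ + K·y = [-279/223, -63/223]
step 0: P' = (I − K·H)·P̄ = [606/223 -489/223; -489/223 537/223]
step 1: x̄ = F·x = [648/223, 216/223]
step 1: P̄ = F·P·Fᵀ + Q = [19758/223 6363/223; 6363/223 3013/223]
step 1: y = z − H·x̄ = [-2174/223]
step 1: S = H·P̄·Hᵀ + R = [142657/223]
step 1: K = P̄·Hᵀ·S⁻¹ = [52242/142657; 18752/142657]
step 1: x' = x̄ + K·y = [-94764/142657, -44632/142657]
step 1: P' = (I − K·H)·P̄ = [400854/142657 -322491/142657; -322491/142657 350619/142657]
step 2: x̄ = F·x = [150396/142657, 50132/142657]
step 2: P̄ = F·P·Fᵀ + Q = [12996066/142657 4189365/142657; 4189365/142657 1967083/142657]
step 2: y = z − H·x̄ = [-258399/142657]
step 2: S = H·P̄·Hᵀ + R = [93795487/142657]
step 2: K = P̄·Hᵀ·S⁻¹ = [34370862/93795487; 12312896/93795487]
step 2: x' = x̄ + K·y = [36626802/93795487, 10658540/93795487]
step 2: P' = (I − K·H)·P̄ = [263682714/93795487 -212126421/93795487; -212126421/93795487 230595765/93795487]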